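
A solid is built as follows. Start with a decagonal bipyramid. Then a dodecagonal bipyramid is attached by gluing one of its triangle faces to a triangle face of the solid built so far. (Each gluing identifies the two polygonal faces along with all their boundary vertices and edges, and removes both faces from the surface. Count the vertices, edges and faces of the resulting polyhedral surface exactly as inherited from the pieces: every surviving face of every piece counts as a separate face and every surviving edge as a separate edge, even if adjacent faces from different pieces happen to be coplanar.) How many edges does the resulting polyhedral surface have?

63

A decagonal bipyramid: V=12, E=30, F=20.
Attach a dodecagonal bipyramid (V=14, E=36, F=24) along a 3-gon: merge 3 vertices and 3 edges, delete both glued faces → V=23, E=63, F=42.
Check: V − E + F = 23 − 63 + 42 = 2.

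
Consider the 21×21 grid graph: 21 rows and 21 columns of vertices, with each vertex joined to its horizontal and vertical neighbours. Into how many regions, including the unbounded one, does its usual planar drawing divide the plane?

401

The grid has V = 21·21 = 441 vertices and E = 21·20 + 21·20 = 840 edges.
F = 2 − V + E = 2 − 441 + 840 = 401.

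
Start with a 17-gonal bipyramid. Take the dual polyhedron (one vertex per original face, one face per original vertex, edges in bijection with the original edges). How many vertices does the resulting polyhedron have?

34

The base solid has V = 19, E = 51, F = 34.
The dual swaps V and F and preserves E: V′ = F = 34, E′ = E = 51, F′ = V = 19.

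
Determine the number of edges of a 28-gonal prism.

A prism on an n-gon has two n-gon bases and n rectangular sides: V = 2·28 = 56, E = 3·28 = 84, F = 28 + 2 = 30.
Check: V − E + F = 56 − 84 + 30 = 2.

84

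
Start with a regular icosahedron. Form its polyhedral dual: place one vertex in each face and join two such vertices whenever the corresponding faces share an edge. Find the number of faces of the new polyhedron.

The base solid has V = 12, E = 30, F = 20.
The dual swaps V and F and preserves E: V′ = F = 20, E′ = E = 30, F′ = V = 12.

12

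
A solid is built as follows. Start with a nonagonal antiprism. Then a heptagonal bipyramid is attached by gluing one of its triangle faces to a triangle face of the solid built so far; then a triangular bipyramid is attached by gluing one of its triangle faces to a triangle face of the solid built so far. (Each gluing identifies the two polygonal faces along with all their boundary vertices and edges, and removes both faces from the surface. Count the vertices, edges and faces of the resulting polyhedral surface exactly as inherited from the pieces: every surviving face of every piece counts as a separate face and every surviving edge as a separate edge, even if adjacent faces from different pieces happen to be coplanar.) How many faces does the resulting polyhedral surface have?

A nonagonal antiprism: V=18, E=36, F=20.
Attach a heptagonal bipyramid (V=9, E=21, F=14) along a 3-gon: merge 3 vertices and 3 edges, delete both glued faces → V=24, E=54, F=32.
Attach a triangular bipyramid (V=5, E=9, F=6) along a 3-gon: merge 3 vertices and 3 edges, delete both glued faces → V=26, E=60, F=36.
Check: V − E + F = 26 − 60 + 36 = 2.

36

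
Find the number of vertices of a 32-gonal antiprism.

64

An antiprism on an n-gon has two n-gon caps and 2n triangles: V = 2·32 = 64, E = 4·32 = 128, F = 2·32 + 2 = 66.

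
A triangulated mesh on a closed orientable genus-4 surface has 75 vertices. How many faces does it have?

χ = 2 − 2·4 = -6, and every face is a triangle so 3F = 2E.
V − E + F = -6 with E = 3F/2 gives 75 − (3/2 − 1)·F = -6, so F = 162 and E = 243.

162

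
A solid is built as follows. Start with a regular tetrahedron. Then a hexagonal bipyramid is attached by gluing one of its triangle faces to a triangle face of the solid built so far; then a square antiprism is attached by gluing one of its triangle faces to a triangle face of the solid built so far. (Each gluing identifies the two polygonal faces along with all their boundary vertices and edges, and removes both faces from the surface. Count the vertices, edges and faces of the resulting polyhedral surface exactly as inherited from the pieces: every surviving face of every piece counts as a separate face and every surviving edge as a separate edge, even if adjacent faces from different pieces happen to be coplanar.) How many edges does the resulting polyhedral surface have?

A regular tetrahedron: V=4, E=6, F=4.
Attach a hexagonal bipyramid (V=8, E=18, F=12) along a 3-gon: merge 3 vertices and 3 edges, delete both glued faces → V=9, E=21, F=14.
Attach a square antiprism (V=8, E=16, F=10) along a 3-gon: merge 3 vertices and 3 edges, delete both glued faces → V=14, E=34, F=22.
Check: V − E + F = 14 − 34 + 22 = 2.

34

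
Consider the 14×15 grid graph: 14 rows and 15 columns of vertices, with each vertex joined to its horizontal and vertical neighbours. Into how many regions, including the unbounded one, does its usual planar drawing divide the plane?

183

The grid has V = 14·15 = 210 vertices and E = 14·14 + 15·13 = 391 edges.
F = 2 − V + E = 2 − 210 + 391 = 183.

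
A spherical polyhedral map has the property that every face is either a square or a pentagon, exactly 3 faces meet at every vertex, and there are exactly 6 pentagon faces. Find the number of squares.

3

Let x be the number of squares; then F = 6 + x.
Edge–face incidences: 2E = 5·6 + 4·x = 30 + 4x.
Every vertex has degree 3, so 3V = 2E.
Euler: V − E + F = 2 ⇒ (2E)/3 − E + (6 + x) = 2.
Multiply by 6: 2·(2E) − 3·(2E) + 6·(6 + x) = 12, i.e. 36 + 6x − (30 + 4x) = 12.
Collecting terms: 2x + 6 = 12, so 2x = 6, so x = 3.
Then 2E = 30 + 4·3 = 42, so E = 21, V = 2E/3 = 14, F = 6 + 3 = 9.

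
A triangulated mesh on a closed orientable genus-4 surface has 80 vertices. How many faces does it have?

χ = 2 − 2·4 = -6, and every face is a triangle so 3F = 2E.
V − E + F = -6 with E = 3F/2 gives 80 − (3/2 − 1)·F = -6, so F = 172 and E = 258.

172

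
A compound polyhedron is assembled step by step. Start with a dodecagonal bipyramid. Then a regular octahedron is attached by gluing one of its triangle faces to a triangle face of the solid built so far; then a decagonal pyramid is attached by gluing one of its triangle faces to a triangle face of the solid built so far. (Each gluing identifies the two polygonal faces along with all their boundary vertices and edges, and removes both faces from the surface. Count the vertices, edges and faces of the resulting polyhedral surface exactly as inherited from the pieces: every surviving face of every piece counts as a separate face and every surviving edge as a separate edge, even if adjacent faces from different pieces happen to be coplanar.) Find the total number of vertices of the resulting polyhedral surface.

25

A dodecagonal bipyramid: V=14, E=36, F=24.
Attach a regular octahedron (V=6, E=12, F=8) along a 3-gon: merge 3 vertices and 3 edges, delete both glued faces → V=17, E=45, F=30.
Attach a decagonal pyramid (V=11, E=20, F=11) along a 3-gon: merge 3 vertices and 3 edges, delete both glued faces → V=25, E=62, F=39.
Check: V − E + F = 25 − 62 + 39 = 2.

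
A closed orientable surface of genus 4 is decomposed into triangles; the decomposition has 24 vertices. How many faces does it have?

60

χ = 2 − 2·4 = -6, and every face is a triangle so 3F = 2E.
V − E + F = -6 with E = 3F/2 gives 24 − (3/2 − 1)·F = -6, so F = 60 and E = 90.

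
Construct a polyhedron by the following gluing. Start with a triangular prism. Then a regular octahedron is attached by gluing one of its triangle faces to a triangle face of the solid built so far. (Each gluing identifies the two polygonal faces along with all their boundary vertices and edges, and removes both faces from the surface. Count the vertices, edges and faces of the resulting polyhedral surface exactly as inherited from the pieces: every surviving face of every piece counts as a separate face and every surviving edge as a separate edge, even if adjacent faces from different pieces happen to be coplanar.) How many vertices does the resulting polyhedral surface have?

A triangular prism: V=6, E=9, F=5.
Attach a regular octahedron (V=6, E=12, F=8) along a 3-gon: merge 3 vertices and 3 edges, delete both glued faces → V=9, E=18, F=11.
Check: V − E + F = 9 − 18 + 11 = 2.

9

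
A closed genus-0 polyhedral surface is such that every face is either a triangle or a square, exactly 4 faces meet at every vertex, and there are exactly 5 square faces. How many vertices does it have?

Let x be the number of triangles; then F = 5 + x.
Edge–face incidences: 2E = 4·5 + 3·x = 20 + 3x.
Every vertex has degree 4, so 4V = 2E.
Euler: V − E + F = 2 ⇒ (2E)/4 − E + (5 + x) = 2.
Multiply by 8: 2·(2E) − 4·(2E) + 8·(5 + x) = 16, i.e. 40 + 8x − 2·(20 + 3x) = 16.
Collecting terms: 2x = 16, so x = 8.
Then 2E = 20 + 3·8 = 44, so E = 22, V = 2E/4 = 11, F = 5 + 8 = 13.

11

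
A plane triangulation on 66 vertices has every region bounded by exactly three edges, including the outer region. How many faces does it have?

128

In a plane triangulation 3F = 2E and V − E + F = 2, so F = 2V − 4 = 2·66 − 4 = 128.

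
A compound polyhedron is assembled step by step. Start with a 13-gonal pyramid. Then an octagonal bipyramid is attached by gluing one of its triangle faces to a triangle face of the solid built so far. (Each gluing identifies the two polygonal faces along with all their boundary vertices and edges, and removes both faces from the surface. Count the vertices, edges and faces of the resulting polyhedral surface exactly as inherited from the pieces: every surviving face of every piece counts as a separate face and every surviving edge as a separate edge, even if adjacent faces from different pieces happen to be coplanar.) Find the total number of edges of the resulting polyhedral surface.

A 13-gonal pyramid: V=14, E=26, F=14.
Attach an octagonal bipyramid (V=10, E=24, F=16) along a 3-gon: merge 3 vertices and 3 edges, delete both glued faces → V=21, E=47, F=28.
Check: V − E + F = 21 − 47 + 28 = 2.

47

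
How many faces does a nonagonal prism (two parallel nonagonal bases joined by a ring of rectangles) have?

11

A prism on an n-gon has two n-gon bases and n rectangular sides: V = 2·9 = 18, E = 3·9 = 27, F = 9 + 2 = 11.
Check: V − E + F = 18 − 27 + 11 = 2.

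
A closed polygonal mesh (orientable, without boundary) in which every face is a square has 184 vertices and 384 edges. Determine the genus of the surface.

5

Every face is a square and each edge borders two faces, so 4F = 2·384, giving F = 192.
χ = V − E + F = 184 − 384 + 192 = -8.
For a closed orientable surface χ = 2 − 2g, so g = (2 − (-8))/2 = 5.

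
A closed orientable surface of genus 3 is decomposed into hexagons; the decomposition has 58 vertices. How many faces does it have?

31

χ = 2 − 2·3 = -4, and every face is a hexagon so 6F = 2E.
V − E + F = -4 with E = 6F/2 gives 58 − (6/2 − 1)·F = -4, so F = 31 and E = 93.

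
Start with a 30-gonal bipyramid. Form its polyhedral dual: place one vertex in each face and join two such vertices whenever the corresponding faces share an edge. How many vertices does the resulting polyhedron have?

60

The base solid has V = 32, E = 90, F = 60.
The dual swaps V and F and preserves E: V′ = F = 60, E′ = E = 90, F′ = V = 32.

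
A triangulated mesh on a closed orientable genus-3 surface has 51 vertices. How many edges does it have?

χ = 2 − 2·3 = -4, and every face is a triangle so 3F = 2E.
V − E + F = -4 with E = 3F/2 gives 51 − (3/2 − 1)·F = -4, so F = 110 and E = 165.

165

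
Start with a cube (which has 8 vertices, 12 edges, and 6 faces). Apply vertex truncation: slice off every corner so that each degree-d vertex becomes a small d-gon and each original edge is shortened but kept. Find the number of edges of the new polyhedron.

Truncation replaces each original edge-end by a new vertex, so V′ = 2E = 24.
Each original edge survives, and each old vertex of degree d contributes d new edges; summing degrees gives Σd = 2E, so E′ = E + 2E = 3E = 36.
Each original face survives and each original vertex becomes one new face: F′ = F + V = 14.

36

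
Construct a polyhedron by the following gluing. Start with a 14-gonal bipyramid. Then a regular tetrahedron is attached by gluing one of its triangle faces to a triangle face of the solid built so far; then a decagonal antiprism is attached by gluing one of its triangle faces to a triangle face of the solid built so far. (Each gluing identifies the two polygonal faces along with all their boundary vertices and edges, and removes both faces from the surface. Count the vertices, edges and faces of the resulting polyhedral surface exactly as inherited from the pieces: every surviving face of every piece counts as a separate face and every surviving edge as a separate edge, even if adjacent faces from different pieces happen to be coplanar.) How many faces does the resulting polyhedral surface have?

50

A 14-gonal bipyramid: V=16, E=42, F=28.
Attach a regular tetrahedron (V=4, E=6, F=4) along a 3-gon: merge 3 vertices and 3 edges, delete both glued faces → V=17, E=45, F=30.
Attach a decagonal antiprism (V=20, E=40, F=22) along a 3-gon: merge 3 vertices and 3 edges, delete both glued faces → V=34, E=82, F=50.
Check: V − E + F = 34 − 82 + 50 = 2.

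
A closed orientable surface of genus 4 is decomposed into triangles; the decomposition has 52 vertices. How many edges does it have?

174

χ = 2 − 2·4 = -6, and every face is a triangle so 3F = 2E.
V − E + F = -6 with E = 3F/2 gives 52 − (3/2 − 1)·F = -6, so F = 116 and E = 174.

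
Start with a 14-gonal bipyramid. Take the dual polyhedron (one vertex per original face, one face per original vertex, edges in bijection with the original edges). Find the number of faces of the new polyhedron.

The base solid has V = 16, E = 42, F = 28.
The dual swaps V and F and preserves E: V′ = F = 28, E′ = E = 42, F′ = V = 16.

16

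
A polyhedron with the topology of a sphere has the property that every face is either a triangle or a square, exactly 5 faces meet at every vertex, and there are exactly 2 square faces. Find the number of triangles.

24

Let x be the number of triangles; then F = 2 + x.
Edge–face incidences: 2E = 4·2 + 3·x = 8 + 3x.
Every vertex has degree 5, so 5V = 2E.
Euler: V − E + F = 2 ⇒ (2E)/5 − E + (2 + x) = 2.
Multiply by 10: 2·(2E) − 5·(2E) + 10·(2 + x) = 20, i.e. 20 + 10x − 3·(8 + 3x) = 20.
Collecting terms: x − 4 = 20, so x = 24.
Then 2E = 8 + 3·24 = 80, so E = 40, V = 2E/5 = 16, F = 2 + 24 = 26.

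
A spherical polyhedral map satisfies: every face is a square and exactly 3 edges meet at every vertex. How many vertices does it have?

8

Each face has 4 edges and each edge borders two faces, so 2E = 4F.
Each vertex has degree 3, so 3V = 2E and hence V = 4F/3.
Euler: V − E + F = 2 ⇒ (4F/3) − (4F/2) + F = 2.
Multiply by 6: (8 − 12 + 6)F = 12, i.e. 2F = 12.
So F = 6, E = 4·6/2 = 12, V = 4·6/3 = 8.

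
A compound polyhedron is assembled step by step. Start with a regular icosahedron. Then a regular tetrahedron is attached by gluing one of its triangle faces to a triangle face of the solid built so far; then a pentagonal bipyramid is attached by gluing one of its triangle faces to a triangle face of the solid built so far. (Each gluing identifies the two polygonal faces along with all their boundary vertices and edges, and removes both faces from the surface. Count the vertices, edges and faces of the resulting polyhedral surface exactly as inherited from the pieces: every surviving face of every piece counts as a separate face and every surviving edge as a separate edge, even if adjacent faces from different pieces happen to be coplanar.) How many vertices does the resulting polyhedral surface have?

17

A regular icosahedron: V=12, E=30, F=20.
Attach a regular tetrahedron (V=4, E=6, F=4) along a 3-gon: merge 3 vertices and 3 edges, delete both glued faces → V=13, E=33, F=22.
Attach a pentagonal bipyramid (V=7, E=15, F=10) along a 3-gon: merge 3 vertices and 3 edges, delete both glued faces → V=17, E=45, F=30.
Check: V − E + F = 17 − 45 + 30 = 2.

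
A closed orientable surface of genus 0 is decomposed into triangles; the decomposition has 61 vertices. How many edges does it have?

χ = 2 − 2·0 = 2, and every face is a triangle so 3F = 2E.
V − E + F = 2 with E = 3F/2 gives 61 − (3/2 − 1)·F = 2, so F = 118 and E = 177.

177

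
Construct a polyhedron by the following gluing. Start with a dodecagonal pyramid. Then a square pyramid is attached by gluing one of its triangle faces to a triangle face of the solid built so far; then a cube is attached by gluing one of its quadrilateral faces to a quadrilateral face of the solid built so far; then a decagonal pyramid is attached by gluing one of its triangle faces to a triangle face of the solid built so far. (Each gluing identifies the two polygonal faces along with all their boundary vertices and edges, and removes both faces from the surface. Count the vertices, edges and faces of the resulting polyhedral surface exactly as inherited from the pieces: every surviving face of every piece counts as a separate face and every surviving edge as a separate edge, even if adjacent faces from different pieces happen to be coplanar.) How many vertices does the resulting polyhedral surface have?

27

A dodecagonal pyramid: V=13, E=24, F=13.
Attach a square pyramid (V=5, E=8, F=5) along a 3-gon: merge 3 vertices and 3 edges, delete both glued faces → V=15, E=29, F=16.
Attach a cube (V=8, E=12, F=6) along a 4-gon: merge 4 vertices and 4 edges, delete both glued faces → V=19, E=37, F=20.
Attach a decagonal pyramid (V=11, E=20, F=11) along a 3-gon: merge 3 vertices and 3 edges, delete both glued faces → V=27, E=54, F=29.
Check: V − E + F = 27 − 54 + 29 = 2.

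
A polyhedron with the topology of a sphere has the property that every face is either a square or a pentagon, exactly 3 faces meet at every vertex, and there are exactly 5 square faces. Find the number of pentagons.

Let x be the number of pentagons; then F = 5 + x.
Edge–face incidences: 2E = 4·5 + 5·x = 20 + 5x.
Every vertex has degree 3, so 3V = 2E.
Euler: V − E + F = 2 ⇒ (2E)/3 − E + (5 + x) = 2.
Multiply by 6: 2·(2E) − 3·(2E) + 6·(5 + x) = 12, i.e. 30 + 6x − (20 + 5x) = 12.
Collecting terms: x + 10 = 12, so x = 2.
Then 2E = 20 + 5·2 = 30, so E = 15, V = 2E/3 = 10, F = 5 + 2 = 7.

2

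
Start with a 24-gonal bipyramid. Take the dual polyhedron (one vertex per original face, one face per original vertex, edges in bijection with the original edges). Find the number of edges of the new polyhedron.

72

The base solid has V = 26, E = 72, F = 48.
The dual swaps V and F and preserves E: V′ = F = 48, E′ = E = 72, F′ = V = 26.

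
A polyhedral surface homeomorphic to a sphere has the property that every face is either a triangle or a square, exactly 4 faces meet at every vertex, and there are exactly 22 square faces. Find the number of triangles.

Let x be the number of triangles; then F = 22 + x.
Edge–face incidences: 2E = 4·22 + 3·x = 88 + 3x.
Every vertex has degree 4, so 4V = 2E.
Euler: V − E + F = 2 ⇒ (2E)/4 − E + (22 + x) = 2.
Multiply by 8: 2·(2E) − 4·(2E) + 8·(22 + x) = 16, i.e. 176 + 8x − 2·(88 + 3x) = 16.
Collecting terms: 2x = 16, so x = 8.
Then 2E = 88 + 3·8 = 112, so E = 56, V = 2E/4 = 28, F = 22 + 8 = 30.

8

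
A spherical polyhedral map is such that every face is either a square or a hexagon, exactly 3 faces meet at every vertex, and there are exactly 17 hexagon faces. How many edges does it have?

Let x be the number of squares; then F = 17 + x.
Edge–face incidences: 2E = 6·17 + 4·x = 102 + 4x.
Every vertex has degree 3, so 3V = 2E.
Euler: V − E + F = 2 ⇒ (2E)/3 − E + (17 + x) = 2.
Multiply by 6: 2·(2E) − 3·(2E) + 6·(17 + x) = 12, i.e. 102 + 6x − (102 + 4x) = 12.
Collecting terms: 2x = 12, so x = 6.
Then 2E = 102 + 4·6 = 126, so E = 63, V = 2E/3 = 42, F = 17 + 6 = 23.

63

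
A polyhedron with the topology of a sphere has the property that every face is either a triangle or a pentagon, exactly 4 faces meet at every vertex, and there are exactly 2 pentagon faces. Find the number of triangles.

Let x be the number of triangles; then F = 2 + x.
Edge–face incidences: 2E = 5·2 + 3·x = 10 + 3x.
Every vertex has degree 4, so 4V = 2E.
Euler: V − E + F = 2 ⇒ (2E)/4 − E + (2 + x) = 2.
Multiply by 8: 2·(2E) − 4·(2E) + 8·(2 + x) = 16, i.e. 16 + 8x − 2·(10 + 3x) = 16.
Collecting terms: 2x − 4 = 16, so 2x = 20, so x = 10.
Then 2E = 10 + 3·10 = 40, so E = 20, V = 2E/4 = 10, F = 2 + 10 = 12.

10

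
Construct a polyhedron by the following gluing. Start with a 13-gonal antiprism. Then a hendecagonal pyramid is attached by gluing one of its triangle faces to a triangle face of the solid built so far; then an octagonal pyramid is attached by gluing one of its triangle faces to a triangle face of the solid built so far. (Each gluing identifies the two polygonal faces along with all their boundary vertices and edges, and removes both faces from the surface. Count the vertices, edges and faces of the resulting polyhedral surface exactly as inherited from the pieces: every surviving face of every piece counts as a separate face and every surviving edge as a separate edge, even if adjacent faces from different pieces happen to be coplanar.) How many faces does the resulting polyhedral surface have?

A 13-gonal antiprism: V=26, E=52, F=28.
Attach a hendecagonal pyramid (V=12, E=22, F=12) along a 3-gon: merge 3 vertices and 3 edges, delete both glued faces → V=35, E=71, F=38.
Attach an octagonal pyramid (V=9, E=16, F=9) along a 3-gon: merge 3 vertices and 3 edges, delete both glued faces → V=41, E=84, F=45.
Check: V − E + F = 41 − 84 + 45 = 2.

45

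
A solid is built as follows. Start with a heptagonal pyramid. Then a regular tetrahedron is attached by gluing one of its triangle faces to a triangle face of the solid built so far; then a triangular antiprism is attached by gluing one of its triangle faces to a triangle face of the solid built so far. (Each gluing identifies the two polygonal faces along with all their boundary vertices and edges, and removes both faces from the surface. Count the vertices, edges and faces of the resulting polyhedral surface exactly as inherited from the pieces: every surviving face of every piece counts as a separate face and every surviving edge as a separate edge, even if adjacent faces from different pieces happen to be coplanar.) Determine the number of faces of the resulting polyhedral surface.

A heptagonal pyramid: V=8, E=14, F=8.
Attach a regular tetrahedron (V=4, E=6, F=4) along a 3-gon: merge 3 vertices and 3 edges, delete both glued faces → V=9, E=17, F=10.
Attach a triangular antiprism (V=6, E=12, F=8) along a 3-gon: merge 3 vertices and 3 edges, delete both glued faces → V=12, E=26, F=16.
Check: V − E + F = 12 − 26 + 16 = 2.

16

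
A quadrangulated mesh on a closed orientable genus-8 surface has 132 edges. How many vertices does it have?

52

χ = 2 − 2·8 = -14, and every face is a square so 4F = 2E.
F = 2E/4 = 66. Then V = -14 + E − F = -14 + 132 − 66 = 52.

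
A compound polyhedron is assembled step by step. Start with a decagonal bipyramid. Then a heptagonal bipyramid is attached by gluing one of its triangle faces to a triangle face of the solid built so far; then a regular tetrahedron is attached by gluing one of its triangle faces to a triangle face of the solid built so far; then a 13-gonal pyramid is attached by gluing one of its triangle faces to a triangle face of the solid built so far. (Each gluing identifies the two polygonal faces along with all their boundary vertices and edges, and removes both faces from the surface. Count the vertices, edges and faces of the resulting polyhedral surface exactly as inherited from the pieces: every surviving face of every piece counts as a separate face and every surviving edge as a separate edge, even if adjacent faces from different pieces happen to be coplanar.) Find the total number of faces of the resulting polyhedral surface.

A decagonal bipyramid: V=12, E=30, F=20.
Attach a heptagonal bipyramid (V=9, E=21, F=14) along a 3-gon: merge 3 vertices and 3 edges, delete both glued faces → V=18, E=48, F=32.
Attach a regular tetrahedron (V=4, E=6, F=4) along a 3-gon: merge 3 vertices and 3 edges, delete both glued faces → V=19, E=51, F=34.
Attach a 13-gonal pyramid (V=14, E=26, F=14) along a 3-gon: merge 3 vertices and 3 edges, delete both glued faces → V=30, E=74, F=46.
Check: V − E + F = 30 − 74 + 46 = 2.

46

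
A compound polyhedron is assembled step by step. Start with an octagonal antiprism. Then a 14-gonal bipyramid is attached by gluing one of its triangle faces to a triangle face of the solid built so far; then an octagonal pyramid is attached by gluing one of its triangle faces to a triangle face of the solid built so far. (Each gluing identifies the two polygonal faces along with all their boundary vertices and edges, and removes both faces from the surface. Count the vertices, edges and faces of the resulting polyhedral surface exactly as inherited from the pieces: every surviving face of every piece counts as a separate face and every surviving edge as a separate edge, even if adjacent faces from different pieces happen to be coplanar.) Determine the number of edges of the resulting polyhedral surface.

An octagonal antiprism: V=16, E=32, F=18.
Attach a 14-gonal bipyramid (V=16, E=42, F=28) along a 3-gon: merge 3 vertices and 3 edges, delete both glued faces → V=29, E=71, F=44.
Attach an octagonal pyramid (V=9, E=16, F=9) along a 3-gon: merge 3 vertices and 3 edges, delete both glued faces → V=35, E=84, F=51.
Check: V − E + F = 35 − 84 + 51 = 2.

84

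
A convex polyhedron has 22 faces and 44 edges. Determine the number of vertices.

24

Here V − E + F = 2.
V = 2 + E − F = 2 + 44 − 22 = 24.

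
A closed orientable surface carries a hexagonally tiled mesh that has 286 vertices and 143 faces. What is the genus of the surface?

1

Every face is a hexagon, so 2E = 6·143 = 858, giving E = 429.
χ = V − E + F = 286 − 429 + 143 = 0.
For a closed orientable surface χ = 2 − 2g, so g = (2 − (0))/2 = 1.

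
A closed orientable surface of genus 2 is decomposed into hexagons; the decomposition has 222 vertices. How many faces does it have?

112

χ = 2 − 2·2 = -2, and every face is a hexagon so 6F = 2E.
V − E + F = -2 with E = 6F/2 gives 222 − (6/2 − 1)·F = -2, so F = 112 and E = 336.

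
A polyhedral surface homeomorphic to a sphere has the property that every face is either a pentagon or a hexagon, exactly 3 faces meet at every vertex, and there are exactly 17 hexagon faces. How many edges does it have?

81

Let x be the number of pentagons; then F = 17 + x.
Edge–face incidences: 2E = 6·17 + 5·x = 102 + 5x.
Every vertex has degree 3, so 3V = 2E.
Euler: V − E + F = 2 ⇒ (2E)/3 − E + (17 + x) = 2.
Multiply by 6: 2·(2E) − 3·(2E) + 6·(17 + x) = 12, i.e. 102 + 6x − (102 + 5x) = 12.
Collecting terms: x = 12.
Then 2E = 102 + 5·12 = 162, so E = 81, V = 2E/3 = 54, F = 17 + 12 = 29.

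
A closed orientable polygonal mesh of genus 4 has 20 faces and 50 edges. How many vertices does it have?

24

For a closed orientable surface of genus 4, χ = 2 − 2·4 = -6.
V = -6 + E − F = -6 + 50 − 20 = 24.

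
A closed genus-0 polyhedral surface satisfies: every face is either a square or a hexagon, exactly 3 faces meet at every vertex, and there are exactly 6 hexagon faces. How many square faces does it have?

6

Let x be the number of squares; then F = 6 + x.
Edge–face incidences: 2E = 6·6 + 4·x = 36 + 4x.
Every vertex has degree 3, so 3V = 2E.
Euler: V − E + F = 2 ⇒ (2E)/3 − E + (6 + x) = 2.
Multiply by 6: 2·(2E) − 3·(2E) + 6·(6 + x) = 12, i.e. 36 + 6x − (36 + 4x) = 12.
Collecting terms: 2x = 12, so x = 6.
Then 2E = 36 + 4·6 = 60, so E = 30, V = 2E/3 = 20, F = 6 + 6 = 12.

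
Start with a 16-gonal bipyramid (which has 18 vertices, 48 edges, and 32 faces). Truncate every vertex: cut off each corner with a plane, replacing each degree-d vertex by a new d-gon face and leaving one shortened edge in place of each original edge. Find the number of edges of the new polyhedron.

Truncation replaces each original edge-end by a new vertex, so V′ = 2E = 96.
Each original edge survives, and each old vertex of degree d contributes d new edges; summing degrees gives Σd = 2E, so E′ = E + 2E = 3E = 144.
Each original face survives and each original vertex becomes one new face: F′ = F + V = 50.

144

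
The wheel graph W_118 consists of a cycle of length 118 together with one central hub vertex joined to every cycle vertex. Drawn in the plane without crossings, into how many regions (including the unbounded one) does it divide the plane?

119

W_118 has V = 118 + 1 = 119 vertices and E = 2·118 = 236 edges.
By Euler's formula F = 2 − V + E = 2 − 119 + 236 = 119.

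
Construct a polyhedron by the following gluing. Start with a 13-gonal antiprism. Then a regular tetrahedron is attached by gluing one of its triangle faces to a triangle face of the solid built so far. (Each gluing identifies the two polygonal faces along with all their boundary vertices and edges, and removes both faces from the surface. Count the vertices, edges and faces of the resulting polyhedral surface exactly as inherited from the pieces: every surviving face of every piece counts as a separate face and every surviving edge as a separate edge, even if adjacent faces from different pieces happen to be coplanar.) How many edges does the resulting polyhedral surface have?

A 13-gonal antiprism: V=26, E=52, F=28.
Attach a regular tetrahedron (V=4, E=6, F=4) along a 3-gon: merge 3 vertices and 3 edges, delete both glued faces → V=27, E=55, F=30.
Check: V − E + F = 27 − 55 + 30 = 2.

55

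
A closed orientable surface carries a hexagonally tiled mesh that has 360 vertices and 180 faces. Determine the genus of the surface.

Every face is a hexagon, so 2E = 6·180 = 1080, giving E = 540.
χ = V − E + F = 360 − 540 + 180 = 0.
For a closed orientable surface χ = 2 − 2g, so g = (2 − (0))/2 = 1.

1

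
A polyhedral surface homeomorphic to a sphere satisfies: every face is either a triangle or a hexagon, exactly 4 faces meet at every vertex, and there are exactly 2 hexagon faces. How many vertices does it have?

Let x be the number of triangles; then F = 2 + x.
Edge–face incidences: 2E = 6·2 + 3·x = 12 + 3x.
Every vertex has degree 4, so 4V = 2E.
Euler: V − E + F = 2 ⇒ (2E)/4 − E + (2 + x) = 2.
Multiply by 8: 2·(2E) − 4·(2E) + 8·(2 + x) = 16, i.e. 16 + 8x − 2·(12 + 3x) = 16.
Collecting terms: 2x − 8 = 16, so 2x = 24, so x = 12.
Then 2E = 12 + 3·12 = 48, so E = 24, V = 2E/4 = 12, F = 2 + 12 = 14.

12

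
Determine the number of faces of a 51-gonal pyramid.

A pyramid on an n-gon base has one n-gon and n triangles: V = 51 + 1 = 52, E = 2·51 = 102, F = 51 + 1 = 52.

52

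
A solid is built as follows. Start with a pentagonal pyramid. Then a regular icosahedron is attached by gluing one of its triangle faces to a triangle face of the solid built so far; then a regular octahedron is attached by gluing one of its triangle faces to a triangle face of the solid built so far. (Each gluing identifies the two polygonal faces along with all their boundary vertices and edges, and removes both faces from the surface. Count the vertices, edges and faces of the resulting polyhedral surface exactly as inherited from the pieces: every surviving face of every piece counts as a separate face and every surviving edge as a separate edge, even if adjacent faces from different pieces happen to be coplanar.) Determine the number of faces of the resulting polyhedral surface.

A pentagonal pyramid: V=6, E=10, F=6.
Attach a regular icosahedron (V=12, E=30, F=20) along a 3-gon: merge 3 vertices and 3 edges, delete both glued faces → V=15, E=37, F=24.
Attach a regular octahedron (V=6, E=12, F=8) along a 3-gon: merge 3 vertices and 3 edges, delete both glued faces → V=18, E=46, F=30.
Check: V − E + F = 18 − 46 + 30 = 2.

30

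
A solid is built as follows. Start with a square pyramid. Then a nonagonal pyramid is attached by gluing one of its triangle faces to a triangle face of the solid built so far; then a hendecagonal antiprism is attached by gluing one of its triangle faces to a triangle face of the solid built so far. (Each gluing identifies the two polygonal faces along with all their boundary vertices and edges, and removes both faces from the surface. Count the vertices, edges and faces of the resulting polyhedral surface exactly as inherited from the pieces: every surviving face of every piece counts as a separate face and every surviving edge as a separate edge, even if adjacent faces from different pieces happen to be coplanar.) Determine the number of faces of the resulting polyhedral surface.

A square pyramid: V=5, E=8, F=5.
Attach a nonagonal pyramid (V=10, E=18, F=10) along a 3-gon: merge 3 vertices and 3 edges, delete both glued faces → V=12, E=23, F=13.
Attach a hendecagonal antiprism (V=22, E=44, F=24) along a 3-gon: merge 3 vertices and 3 edges, delete both glued faces → V=31, E=64, F=35.
Check: V − E + F = 31 − 64 + 35 = 2.

35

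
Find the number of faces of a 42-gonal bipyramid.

A bipyramid over an n-gon has 2n triangular faces and n + 2 vertices: V = 42 + 2 = 44, E = 3·42 = 126, F = 2·42 = 84.

84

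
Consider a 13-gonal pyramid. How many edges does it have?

26

A pyramid on an n-gon base has one n-gon and n triangles: V = 13 + 1 = 14, E = 2·13 = 26, F = 13 + 1 = 14.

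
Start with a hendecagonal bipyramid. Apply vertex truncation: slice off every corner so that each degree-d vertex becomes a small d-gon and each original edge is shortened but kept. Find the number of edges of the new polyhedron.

The base solid has V = 13, E = 33, F = 22.
Truncation replaces each original edge-end by a new vertex, so V′ = 2E = 66.
Each original edge survives, and each old vertex of degree d contributes d new edges; summing degrees gives Σd = 2E, so E′ = E + 2E = 3E = 99.
Each original face survives and each original vertex becomes one new face: F′ = F + V = 35.

99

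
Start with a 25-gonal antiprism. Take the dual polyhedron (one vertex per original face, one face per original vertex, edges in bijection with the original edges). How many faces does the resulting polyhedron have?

50

The base solid has V = 50, E = 100, F = 52.
The dual swaps V and F and preserves E: V′ = F = 52, E′ = E = 100, F′ = V = 50.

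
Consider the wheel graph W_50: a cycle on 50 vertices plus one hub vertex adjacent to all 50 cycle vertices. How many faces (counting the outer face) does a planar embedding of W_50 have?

51

W_50 has V = 50 + 1 = 51 vertices and E = 2·50 = 100 edges.
By Euler's formula F = 2 − V + E = 2 − 51 + 100 = 51.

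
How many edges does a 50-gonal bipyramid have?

A bipyramid over an n-gon has 2n triangular faces and n + 2 vertices: V = 50 + 2 = 52, E = 3·50 = 150, F = 2·50 = 100.

150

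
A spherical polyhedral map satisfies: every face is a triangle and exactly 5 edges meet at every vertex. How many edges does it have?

30

Each face has 3 edges and each edge borders two faces, so 2E = 3F.
Each vertex has degree 5, so 5V = 2E and hence V = 3F/5.
Euler: V − E + F = 2 ⇒ (3F/5) − (3F/2) + F = 2.
Multiply by 10: (6 − 15 + 10)F = 20, i.e. 1F = 20.
So F = 20, E = 3·20/2 = 30, V = 3·20/5 = 12.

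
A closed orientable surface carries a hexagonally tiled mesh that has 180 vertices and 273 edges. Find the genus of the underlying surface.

Every face is a hexagon and each edge borders two faces, so 6F = 2·273, giving F = 91.
χ = V − E + F = 180 − 273 + 91 = -2.
For a closed orientable surface χ = 2 − 2g, so g = (2 − (-2))/2 = 2.

2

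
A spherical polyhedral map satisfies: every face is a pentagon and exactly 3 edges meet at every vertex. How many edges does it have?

Each face has 5 edges and each edge borders two faces, so 2E = 5F.
Each vertex has degree 3, so 3V = 2E and hence V = 5F/3.
Euler: V − E + F = 2 ⇒ (5F/3) − (5F/2) + F = 2.
Multiply by 6: (10 − 15 + 6)F = 12, i.e. 1F = 12.
So F = 12, E = 5·12/2 = 30, V = 5·12/3 = 20.

30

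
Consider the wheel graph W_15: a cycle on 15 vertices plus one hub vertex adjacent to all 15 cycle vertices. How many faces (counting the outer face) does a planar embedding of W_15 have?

16

W_15 has V = 15 + 1 = 16 vertices and E = 2·15 = 30 edges.
By Euler's formula F = 2 − V + E = 2 − 16 + 30 = 16.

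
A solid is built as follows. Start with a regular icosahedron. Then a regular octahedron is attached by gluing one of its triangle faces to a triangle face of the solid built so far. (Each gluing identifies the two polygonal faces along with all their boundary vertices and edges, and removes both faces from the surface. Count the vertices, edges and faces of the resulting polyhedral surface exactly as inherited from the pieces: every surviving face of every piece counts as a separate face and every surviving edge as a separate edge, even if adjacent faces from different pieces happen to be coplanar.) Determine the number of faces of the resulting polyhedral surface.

A regular icosahedron: V=12, E=30, F=20.
Attach a regular octahedron (V=6, E=12, F=8) along a 3-gon: merge 3 vertices and 3 edges, delete both glued faces → V=15, E=39, F=26.
Check: V − E + F = 15 − 39 + 26 = 2.

26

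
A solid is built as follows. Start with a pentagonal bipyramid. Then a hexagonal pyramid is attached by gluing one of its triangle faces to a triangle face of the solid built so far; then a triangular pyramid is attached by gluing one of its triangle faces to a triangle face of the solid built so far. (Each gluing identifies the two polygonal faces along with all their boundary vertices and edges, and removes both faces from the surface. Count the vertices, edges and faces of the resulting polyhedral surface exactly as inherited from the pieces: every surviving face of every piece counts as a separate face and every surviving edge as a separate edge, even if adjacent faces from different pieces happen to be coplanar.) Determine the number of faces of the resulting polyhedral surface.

A pentagonal bipyramid: V=7, E=15, F=10.
Attach a hexagonal pyramid (V=7, E=12, F=7) along a 3-gon: merge 3 vertices and 3 edges, delete both glued faces → V=11, E=24, F=15.
Attach a triangular pyramid (V=4, E=6, F=4) along a 3-gon: merge 3 vertices and 3 edges, delete both glued faces → V=12, E=27, F=17.
Check: V − E + F = 12 − 27 + 17 = 2.

17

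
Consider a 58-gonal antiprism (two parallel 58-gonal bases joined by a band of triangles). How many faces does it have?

118

An antiprism on an n-gon has two n-gon caps and 2n triangles: V = 2·58 = 116, E = 4·58 = 232, F = 2·58 + 2 = 118.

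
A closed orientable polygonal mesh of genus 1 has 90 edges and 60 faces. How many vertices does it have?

For a closed orientable surface of genus 1, χ = 2 − 2·1 = 0.
V = 0 + E − F = 0 + 90 − 60 = 30.

30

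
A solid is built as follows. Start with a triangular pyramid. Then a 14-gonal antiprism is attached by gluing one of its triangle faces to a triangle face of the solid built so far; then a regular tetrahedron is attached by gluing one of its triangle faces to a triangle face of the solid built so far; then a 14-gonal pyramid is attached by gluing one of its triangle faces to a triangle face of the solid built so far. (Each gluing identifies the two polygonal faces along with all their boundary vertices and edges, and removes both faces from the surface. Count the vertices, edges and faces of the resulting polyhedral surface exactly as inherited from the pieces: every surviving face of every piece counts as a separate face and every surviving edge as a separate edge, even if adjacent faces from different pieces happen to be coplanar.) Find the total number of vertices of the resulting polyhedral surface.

42

A triangular pyramid: V=4, E=6, F=4.
Attach a 14-gonal antiprism (V=28, E=56, F=30) along a 3-gon: merge 3 vertices and 3 edges, delete both glued faces → V=29, E=59, F=32.
Attach a regular tetrahedron (V=4, E=6, F=4) along a 3-gon: merge 3 vertices and 3 edges, delete both glued faces → V=30, E=62, F=34.
Attach a 14-gonal pyramid (V=15, E=28, F=15) along a 3-gon: merge 3 vertices and 3 edges, delete both glued faces → V=42, E=87, F=47.
Check: V − E + F = 42 − 87 + 47 = 2.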